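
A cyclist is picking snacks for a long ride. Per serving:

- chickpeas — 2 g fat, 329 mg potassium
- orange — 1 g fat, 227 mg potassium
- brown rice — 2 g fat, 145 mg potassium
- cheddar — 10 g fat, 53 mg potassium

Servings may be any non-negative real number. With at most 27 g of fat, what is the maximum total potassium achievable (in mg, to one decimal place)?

6129.0 mg

Potassium per g fat: orange 227, chickpeas 164.5, brown rice 72.5, cheddar 5.3.
With no serving limits, spend the whole fat allowance on orange: 27 g / 1 g × 227 mg = 6129.0 mg.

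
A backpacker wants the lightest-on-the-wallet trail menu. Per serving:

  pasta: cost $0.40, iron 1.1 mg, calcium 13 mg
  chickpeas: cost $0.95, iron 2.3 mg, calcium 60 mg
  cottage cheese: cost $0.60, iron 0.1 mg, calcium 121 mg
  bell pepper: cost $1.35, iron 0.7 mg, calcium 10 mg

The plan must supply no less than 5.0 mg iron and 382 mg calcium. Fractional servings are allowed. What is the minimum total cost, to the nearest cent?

With two linear requirements the optimum uses one or two foods; enumerate the corners.
pasta only: max(5.0/1.1, 382/13) = 29.38 servings → $11.75.
chickpeas only: max(5.0/2.3, 382/60) = 6.367 servings → $6.05.
cottage cheese only: max(5.0/0.1, 382/121) = 50 servings → $30.00.
bell pepper only: max(5.0/0.7, 382/10) = 38.2 servings → $51.57.
pasta + chickpeas with both targets exact would need a negative amount; discard.
pasta + cottage cheese with both tight: 4.3 servings and 2.695 servings → $3.34.
pasta + bell pepper: intersection lies outside the first quadrant.
chickpeas + cottage cheese with both tight: 2.082 servings and 2.125 servings → $3.25.
chickpeas + bell pepper with both targets exact would need a negative amount; discard.
cottage cheese + bell pepper with both tight: 2.597 servings and 6.772 servings → $10.70.
The minimum over all feasible corners is $3.25.

$3.25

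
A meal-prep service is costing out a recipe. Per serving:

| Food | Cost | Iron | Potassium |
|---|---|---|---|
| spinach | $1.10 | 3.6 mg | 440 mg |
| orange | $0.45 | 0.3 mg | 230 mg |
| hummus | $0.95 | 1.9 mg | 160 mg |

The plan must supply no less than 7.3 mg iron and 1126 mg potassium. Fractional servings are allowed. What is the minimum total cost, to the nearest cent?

$2.66

Two binding constraints pin down two serving amounts, so the optimal mix uses at most two foods. The candidates are each food alone (scaled to the tighter of iron/potassium) and each pair with both constraints tight.
spinach only: max(7.3/3.6, 1126/440) = 2.559 servings → $2.81.
orange only: max(7.3/0.3, 1126/230) = 24.33 servings → $10.95.
hummus only: max(7.3/1.9, 1126/160) = 7.037 servings → $6.69.
spinach + orange with both tight: 1.927 servings and 1.209 servings → $2.66.
spinach + hummus: intersection lies outside the first quadrant.
orange + hummus with both tight: 2.497 servings and 3.448 servings → $4.40.
Cheapest feasible corner: $2.66.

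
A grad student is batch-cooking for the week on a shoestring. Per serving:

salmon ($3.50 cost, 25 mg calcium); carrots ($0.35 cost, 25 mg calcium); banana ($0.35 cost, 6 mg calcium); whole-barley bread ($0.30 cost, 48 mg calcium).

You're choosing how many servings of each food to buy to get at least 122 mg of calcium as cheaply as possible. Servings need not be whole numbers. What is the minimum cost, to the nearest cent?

Cost per mg of calcium: whole-barley bread $0.0063, carrots $0.0140, banana $0.0583, salmon $0.1400.
With no serving limits, use only whole-barley bread: 122 mg / 48 mg = 2.542 servings × $0.30 = $0.76.

$0.76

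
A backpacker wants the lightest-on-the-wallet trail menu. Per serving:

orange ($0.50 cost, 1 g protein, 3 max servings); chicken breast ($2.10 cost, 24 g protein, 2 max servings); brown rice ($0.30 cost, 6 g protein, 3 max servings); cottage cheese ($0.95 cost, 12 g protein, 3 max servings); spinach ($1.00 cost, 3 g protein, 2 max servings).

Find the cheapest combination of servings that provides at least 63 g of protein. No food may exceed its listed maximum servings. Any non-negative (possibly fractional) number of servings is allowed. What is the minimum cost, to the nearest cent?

Cost per g of protein: brown rice $0.0500, cottage cheese $0.0792, chicken breast $0.0875, spinach $0.3333, orange $0.5000.
Take 3 servings of brown rice: +18.0 g protein for $0.90 (total $0.90, still need 45.0 g).
Take 3 servings of cottage cheese: +36.0 g protein for $2.85 (total $3.75, still need 9.0 g).
Take 0.375 servings of chicken breast: +9.0 g protein for $0.79 (total $4.54, still need 0.0 g).
Greedy by cheapest-per-g is optimal for a single linear constraint, so the minimum cost is $4.54.

$4.54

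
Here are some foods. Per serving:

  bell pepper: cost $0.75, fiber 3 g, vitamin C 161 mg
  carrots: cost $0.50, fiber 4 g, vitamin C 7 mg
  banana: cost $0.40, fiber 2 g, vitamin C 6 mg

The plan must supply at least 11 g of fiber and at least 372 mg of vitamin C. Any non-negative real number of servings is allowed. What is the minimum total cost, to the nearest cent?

$2.22

A basic optimal solution has at most two foods positive. Try each food alone and each pair with both targets met exactly.
bell pepper only: max(11/3, 372/161) = 3.667 servings → $2.75.
carrots only: max(11/4, 372/7) = 53.14 servings → $26.57.
banana only: max(11/2, 372/6) = 62 servings → $24.80.
bell pepper + carrots with both tight: 2.265 servings and 1.051 servings → $2.22.
bell pepper + banana with both tight: 2.23 servings and 2.155 servings → $2.53.
carrots + banana: the both-tight solution has a negative serving — not a feasible corner.
The minimum over all feasible corners is $2.22.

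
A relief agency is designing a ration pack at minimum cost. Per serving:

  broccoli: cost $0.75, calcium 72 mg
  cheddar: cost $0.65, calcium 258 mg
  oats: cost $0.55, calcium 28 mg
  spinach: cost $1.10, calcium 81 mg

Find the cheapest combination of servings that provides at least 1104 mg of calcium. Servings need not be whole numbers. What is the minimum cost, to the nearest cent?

$2.78

Cost per mg of calcium: cheddar $0.0025, broccoli $0.0104, spinach $0.0136, oats $0.0196.
With no serving limits, use only cheddar: 1104 mg / 258 mg = 4.279 servings × $0.65 = $2.78.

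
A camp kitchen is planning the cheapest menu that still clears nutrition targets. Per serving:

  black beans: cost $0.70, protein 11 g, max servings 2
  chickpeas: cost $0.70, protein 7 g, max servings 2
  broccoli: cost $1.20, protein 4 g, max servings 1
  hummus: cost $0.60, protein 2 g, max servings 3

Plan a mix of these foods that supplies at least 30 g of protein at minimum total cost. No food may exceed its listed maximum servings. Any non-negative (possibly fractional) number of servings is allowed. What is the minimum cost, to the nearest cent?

$2.20

Cost per g of protein: black beans $0.0636, chickpeas $0.1000, broccoli $0.3000, hummus $0.3000.
Take 2 servings of black beans: +22.0 g protein for $1.40 (total $1.40, still need 8.0 g).
Take 1.143 servings of chickpeas: +8.0 g protein for $0.80 (total $2.20, still need 0.0 g).
Greedy by cheapest-per-g is optimal for a single linear constraint, so the minimum cost is $2.20.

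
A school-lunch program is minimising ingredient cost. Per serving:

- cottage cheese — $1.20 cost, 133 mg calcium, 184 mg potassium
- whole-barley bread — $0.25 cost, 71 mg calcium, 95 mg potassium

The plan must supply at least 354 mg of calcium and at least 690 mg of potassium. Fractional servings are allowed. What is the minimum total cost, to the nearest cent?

This is a tiny linear program; its minimum lies at a vertex of the feasible set. List the vertices and price them.
cottage cheese only: max(354/133, 690/184) = 3.75 servings → $4.50.
whole-barley bread only: max(354/71, 690/95) = 7.263 servings → $1.82.
cottage cheese + whole-barley bread: intersection lies outside the first quadrant.
The minimum over all feasible corners is $1.82.

$1.82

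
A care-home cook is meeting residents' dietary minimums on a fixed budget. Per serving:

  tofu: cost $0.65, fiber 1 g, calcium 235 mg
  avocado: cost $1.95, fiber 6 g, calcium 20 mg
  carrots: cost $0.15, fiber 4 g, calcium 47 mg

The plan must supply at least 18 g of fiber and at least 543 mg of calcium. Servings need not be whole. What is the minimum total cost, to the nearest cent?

The cheapest plan sits at a corner of the feasible region — with two constraints it uses at most two foods.
tofu only: max(18/1, 543/235) = 18 servings → $11.70.
avocado only: max(18/6, 543/20) = 27.15 servings → $52.94.
carrots only: max(18/4, 543/47) = 11.55 servings → $1.73.
tofu + avocado with both tight: 2.085 servings and 2.653 servings → $6.53.
tofu + carrots with both tight: 1.485 servings and 4.129 servings → $1.58.
avocado + carrots with both targets exact would need a negative amount; discard.
So the least-cost plan costs $1.58.

$1.58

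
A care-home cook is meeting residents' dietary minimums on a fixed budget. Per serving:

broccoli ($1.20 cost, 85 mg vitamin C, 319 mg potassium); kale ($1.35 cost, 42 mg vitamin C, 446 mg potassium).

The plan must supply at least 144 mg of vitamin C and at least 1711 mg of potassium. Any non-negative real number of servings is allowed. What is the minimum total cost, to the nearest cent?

broccoli only: max(144/85, 1711/319) = 5.364 servings → $6.44.
kale only: max(144/42, 1711/446) = 3.836 servings → $5.18.
broccoli + kale: the both-tight solution has a negative serving — not a feasible corner.
The minimum over all feasible corners is $5.18.

$5.18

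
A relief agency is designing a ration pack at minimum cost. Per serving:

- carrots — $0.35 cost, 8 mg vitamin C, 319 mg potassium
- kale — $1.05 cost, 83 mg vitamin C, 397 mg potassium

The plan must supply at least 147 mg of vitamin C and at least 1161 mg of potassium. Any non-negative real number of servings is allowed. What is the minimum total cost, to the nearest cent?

$2.27

A basic optimal solution has at most two foods positive. Try each food alone and each pair with both targets met exactly.
carrots only: max(147/8, 1161/319) = 18.38 servings → $6.43.
kale only: max(147/83, 1161/397) = 2.924 servings → $3.07.
carrots + kale with both tight: 1.631 servings and 1.614 servings → $2.27.
The minimum over all feasible corners is $2.27.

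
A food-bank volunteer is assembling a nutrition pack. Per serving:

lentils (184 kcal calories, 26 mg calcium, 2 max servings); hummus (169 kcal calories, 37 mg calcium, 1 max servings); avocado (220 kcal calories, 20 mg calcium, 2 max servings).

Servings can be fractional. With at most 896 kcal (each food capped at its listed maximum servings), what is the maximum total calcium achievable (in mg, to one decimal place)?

Calcium per kcal: hummus 0.2189, lentils 0.1413, avocado 0.09091.
Take 1 serving of hummus: uses 169 kcal, +37.0 mg calcium (running total 37.0 mg).
Take 2 servings of lentils: uses 368 kcal, +52.0 mg calcium (running total 89.0 mg).
Take 1.632 servings of avocado: uses 359 kcal, +32.6 mg calcium (running total 121.6 mg).
Filling greedily by calcium-per-kcal is optimal for one linear limit, giving 121.6 mg.

121.6 mg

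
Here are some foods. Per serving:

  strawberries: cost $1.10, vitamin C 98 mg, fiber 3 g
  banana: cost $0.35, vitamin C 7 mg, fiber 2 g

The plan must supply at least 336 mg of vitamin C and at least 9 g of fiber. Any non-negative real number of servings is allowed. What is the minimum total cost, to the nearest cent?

$3.77

Check every corner: each single food scaled to meet both minima, and each pair solved so both constraints bind.
strawberries only: max(336/98, 9/3) = 3.429 servings → $3.77.
banana only: max(336/7, 9/2) = 48 servings → $16.80.
strawberries + banana: the both-tight solution has a negative serving — not a feasible corner.
The minimum over all feasible corners is $3.77.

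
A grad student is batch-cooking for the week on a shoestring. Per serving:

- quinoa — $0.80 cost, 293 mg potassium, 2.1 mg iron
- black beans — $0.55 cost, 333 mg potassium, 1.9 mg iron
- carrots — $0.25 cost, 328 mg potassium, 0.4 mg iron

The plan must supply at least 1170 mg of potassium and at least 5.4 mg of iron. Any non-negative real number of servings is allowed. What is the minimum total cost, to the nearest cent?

$1.68

quinoa only: max(1170/293, 5.4/2.1) = 3.993 servings → $3.19.
black beans only: max(1170/333, 5.4/1.9) = 3.514 servings → $1.93.
carrots only: max(1170/328, 5.4/0.4) = 13.5 servings → $3.38.
quinoa + black beans with both targets exact would need a negative amount; discard.
quinoa + carrots with both tight: 2.28 servings and 1.53 servings → $2.21.
black beans + carrots with both tight: 2.66 servings and 0.8669 servings → $1.68.
So the least-cost plan costs $1.68.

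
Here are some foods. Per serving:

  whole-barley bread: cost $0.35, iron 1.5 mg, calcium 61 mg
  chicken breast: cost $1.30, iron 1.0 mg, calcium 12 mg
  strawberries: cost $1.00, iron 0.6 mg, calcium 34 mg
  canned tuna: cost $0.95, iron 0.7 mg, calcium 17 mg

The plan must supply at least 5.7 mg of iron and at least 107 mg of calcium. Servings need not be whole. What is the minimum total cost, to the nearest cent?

$1.33

whole-barley bread only: max(5.7/1.5, 107/61) = 3.8 servings → $1.33.
chicken breast only: max(5.7/1.0, 107/12) = 8.917 servings → $11.59.
strawberries only: max(5.7/0.6, 107/34) = 9.5 servings → $9.50.
canned tuna only: max(5.7/0.7, 107/17) = 8.143 servings → $7.74.
whole-barley bread + chicken breast with both tight: 0.8977 servings and 4.353 servings → $5.97.
whole-barley bread + strawberries: intersection lies outside the first quadrant.
whole-barley bread + canned tuna with both targets exact would need a negative amount; discard.
chicken breast + strawberries with both tight: 4.836 servings and 1.44 servings → $7.73.
chicken breast + canned tuna with both tight: 2.558 servings and 4.488 servings → $7.59.
strawberries + canned tuna with both targets exact would need a negative amount; discard.
Cheapest feasible corner: $1.33.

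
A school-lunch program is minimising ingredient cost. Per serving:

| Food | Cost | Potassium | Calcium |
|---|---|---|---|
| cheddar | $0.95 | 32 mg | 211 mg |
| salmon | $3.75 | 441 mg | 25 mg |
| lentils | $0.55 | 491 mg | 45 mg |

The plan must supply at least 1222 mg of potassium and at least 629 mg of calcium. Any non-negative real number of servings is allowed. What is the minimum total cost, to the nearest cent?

Check every corner: each single food scaled to meet both minima, and each pair solved so both constraints bind.
cheddar only: max(1222/32, 629/211) = 38.19 servings → $36.28.
salmon only: max(1222/441, 629/25) = 25.16 servings → $94.35.
lentils only: max(1222/491, 629/45) = 13.98 servings → $7.69.
cheddar + salmon with both tight: 2.676 servings and 2.577 servings → $12.21.
cheddar + lentils with both tight: 2.485 servings and 2.327 servings → $3.64.
salmon + lentils: the both-tight solution has a negative serving — not a feasible corner.
Cheapest feasible corner: $3.64.

$3.64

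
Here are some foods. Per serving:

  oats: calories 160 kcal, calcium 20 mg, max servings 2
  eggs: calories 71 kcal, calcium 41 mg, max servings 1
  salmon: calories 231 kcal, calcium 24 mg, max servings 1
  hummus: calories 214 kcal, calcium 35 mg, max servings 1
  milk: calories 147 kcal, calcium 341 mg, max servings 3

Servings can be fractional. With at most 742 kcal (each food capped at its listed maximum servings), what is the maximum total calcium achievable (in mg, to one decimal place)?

Calcium per kcal: milk 2.32, eggs 0.5775, hummus 0.1636, oats 0.125, salmon 0.1039.
Take 3 servings of milk: uses 441 kcal, +1023.0 mg calcium (running total 1023.0 mg).
Take 1 serving of eggs: uses 71 kcal, +41.0 mg calcium (running total 1064.0 mg).
Take 1 serving of hummus: uses 214 kcal, +35.0 mg calcium (running total 1099.0 mg).
Take 0.1 servings of oats: uses 16 kcal, +2.0 mg calcium (running total 1101.0 mg).
Greedy by best ratio exhausts the calories allowance optimally: 1101.0 mg.

1101.0 mg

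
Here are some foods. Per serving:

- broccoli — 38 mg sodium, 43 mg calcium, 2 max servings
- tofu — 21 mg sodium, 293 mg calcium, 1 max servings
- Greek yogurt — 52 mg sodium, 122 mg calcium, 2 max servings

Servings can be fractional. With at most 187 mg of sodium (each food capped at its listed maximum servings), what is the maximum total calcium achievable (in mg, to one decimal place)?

607.2 mg

Calcium per mg sodium: tofu 13.95, Greek yogurt 2.346, broccoli 1.132.
Take 1 serving of tofu: uses 21 mg sodium, +293.0 mg calcium (running total 293.0 mg).
Take 2 servings of Greek yogurt: uses 104 mg sodium, +244.0 mg calcium (running total 537.0 mg).
Take 1.632 servings of broccoli: uses 62 mg sodium, +70.2 mg calcium (running total 607.2 mg).
Filling greedily by calcium-per-mg sodium is optimal for one linear limit, giving 607.2 mg.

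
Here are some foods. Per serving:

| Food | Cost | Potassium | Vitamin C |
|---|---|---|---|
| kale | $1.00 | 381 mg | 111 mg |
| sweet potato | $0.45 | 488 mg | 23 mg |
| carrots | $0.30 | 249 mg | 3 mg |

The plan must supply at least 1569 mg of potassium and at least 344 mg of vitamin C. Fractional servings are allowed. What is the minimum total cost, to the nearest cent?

Minimising a linear cost over {potassium ≥ 1569, vitamin C ≥ 344, servings ≥ 0} — the optimum is at a vertex, using one or two foods.
kale only: max(1569/381, 344/111) = 4.118 servings → $4.12.
sweet potato only: max(1569/488, 344/23) = 14.96 servings → $6.73.
carrots only: max(1569/249, 344/3) = 114.7 servings → $34.40.
kale + sweet potato with both tight: 2.902 servings and 0.9491 servings → $3.33.
kale + carrots with both tight: 3.055 servings and 1.626 servings → $3.54.
sweet potato + carrots: intersection lies outside the first quadrant.
The minimum over all feasible corners is $3.33.

$3.33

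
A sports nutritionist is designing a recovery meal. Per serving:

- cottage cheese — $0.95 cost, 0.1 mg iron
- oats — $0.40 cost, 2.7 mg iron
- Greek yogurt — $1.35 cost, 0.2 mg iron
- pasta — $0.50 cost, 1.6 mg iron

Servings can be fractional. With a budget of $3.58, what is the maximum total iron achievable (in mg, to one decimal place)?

Iron per dollar: oats 6.75, pasta 3.2, Greek yogurt 0.1481, cottage cheese 0.1053.
With no serving limits, spend the whole cost allowance on oats: $3.58 / $0.40 × 2.7 mg = 24.2 mg.

24.2 mg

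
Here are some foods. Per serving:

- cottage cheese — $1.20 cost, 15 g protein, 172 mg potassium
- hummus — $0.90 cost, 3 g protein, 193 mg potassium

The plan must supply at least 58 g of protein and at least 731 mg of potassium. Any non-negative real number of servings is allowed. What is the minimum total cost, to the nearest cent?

$4.91

At the optimum either one food covers both requirements or two foods hit both targets exactly; no other combination can be cheaper.
cottage cheese only: max(58/15, 731/172) = 4.25 servings → $5.10.
hummus only: max(58/3, 731/193) = 19.33 servings → $17.40.
cottage cheese + hummus with both tight: 3.784 servings and 0.4157 servings → $4.91.
Cheapest feasible corner: $4.91.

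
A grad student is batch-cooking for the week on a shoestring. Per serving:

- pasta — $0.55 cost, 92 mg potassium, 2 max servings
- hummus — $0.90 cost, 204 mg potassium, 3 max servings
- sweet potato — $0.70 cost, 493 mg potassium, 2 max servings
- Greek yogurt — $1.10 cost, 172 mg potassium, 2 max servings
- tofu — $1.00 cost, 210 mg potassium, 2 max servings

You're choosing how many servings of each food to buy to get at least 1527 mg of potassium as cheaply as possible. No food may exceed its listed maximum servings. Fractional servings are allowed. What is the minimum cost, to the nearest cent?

Cost per mg of potassium: sweet potato $0.0014, hummus $0.0044, tofu $0.0048, pasta $0.0060, Greek yogurt $0.0064.
Take 2 servings of sweet potato: +986.0 mg potassium for $1.40 (total $1.40, still need 541.0 mg).
Take 2.652 servings of hummus: +541.0 mg potassium for $2.39 (total $3.79, still need 0.0 mg).
Greedy by cheapest-per-mg is optimal for a single linear constraint, so the minimum cost is $3.79.

$3.79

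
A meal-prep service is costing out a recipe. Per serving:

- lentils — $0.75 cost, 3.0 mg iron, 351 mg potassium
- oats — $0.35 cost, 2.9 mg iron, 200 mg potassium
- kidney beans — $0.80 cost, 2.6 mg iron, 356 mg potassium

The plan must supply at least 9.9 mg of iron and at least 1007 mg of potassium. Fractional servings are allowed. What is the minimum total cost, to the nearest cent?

$1.76

lentils only: max(9.9/3.0, 1007/351) = 3.3 servings → $2.48.
oats only: max(9.9/2.9, 1007/200) = 5.035 servings → $1.76.
kidney beans only: max(9.9/2.6, 1007/356) = 3.808 servings → $3.05.
lentils + oats with both tight: 2.25 servings and 1.086 servings → $2.07.
lentils + kidney beans: intersection lies outside the first quadrant.
oats + kidney beans with both tight: 1.769 servings and 1.835 servings → $2.09.
The minimum over all feasible corners is $1.76.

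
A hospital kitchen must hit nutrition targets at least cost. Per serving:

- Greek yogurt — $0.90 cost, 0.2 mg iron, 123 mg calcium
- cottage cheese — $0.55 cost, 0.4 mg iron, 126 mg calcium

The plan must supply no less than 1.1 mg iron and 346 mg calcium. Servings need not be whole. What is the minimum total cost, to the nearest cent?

$1.51

With two linear requirements the optimum uses one or two foods; enumerate the corners.
Greek yogurt only: max(1.1/0.2, 346/123) = 5.5 servings → $4.95.
cottage cheese only: max(1.1/0.4, 346/126) = 2.75 servings → $1.51.
Greek yogurt + cottage cheese with both targets exact would need a negative amount; discard.
The minimum over all feasible corners is $1.51.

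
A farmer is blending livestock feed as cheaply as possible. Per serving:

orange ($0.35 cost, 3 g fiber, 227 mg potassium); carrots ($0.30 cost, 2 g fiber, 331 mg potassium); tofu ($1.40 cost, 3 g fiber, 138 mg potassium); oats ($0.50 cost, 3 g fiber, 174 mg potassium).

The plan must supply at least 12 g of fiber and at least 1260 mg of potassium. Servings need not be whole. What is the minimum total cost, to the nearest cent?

With two linear requirements the optimum uses one or two foods; enumerate the corners.
orange only: max(12/3, 1260/227) = 5.551 servings → $1.94.
carrots only: max(12/2, 1260/331) = 6 servings → $1.80.
tofu only: max(12/3, 1260/138) = 9.13 servings → $12.78.
oats only: max(12/3, 1260/174) = 7.241 servings → $3.62.
orange + carrots with both tight: 2.694 servings and 1.959 servings → $1.53.
orange + tofu: intersection lies outside the first quadrant.
orange + oats: the both-tight solution has a negative serving — not a feasible corner.
carrots + tofu with both tight: 2.962 servings and 2.025 servings → $3.72.
carrots + oats with both tight: 2.623 servings and 2.251 servings → $1.91.
tofu + oats: the both-tight solution has a negative serving — not a feasible corner.
Cheapest feasible corner: $1.53.

$1.53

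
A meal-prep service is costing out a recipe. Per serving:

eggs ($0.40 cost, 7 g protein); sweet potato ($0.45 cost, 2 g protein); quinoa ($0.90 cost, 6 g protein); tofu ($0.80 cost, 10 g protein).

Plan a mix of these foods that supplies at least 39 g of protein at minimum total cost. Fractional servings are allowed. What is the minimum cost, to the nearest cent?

Cost per g of protein: eggs $0.0571, tofu $0.0800, quinoa $0.1500, sweet potato $0.2250.
With no serving limits, use only eggs: 39 g / 7 g = 5.571 servings × $0.40 = $2.23.

$2.23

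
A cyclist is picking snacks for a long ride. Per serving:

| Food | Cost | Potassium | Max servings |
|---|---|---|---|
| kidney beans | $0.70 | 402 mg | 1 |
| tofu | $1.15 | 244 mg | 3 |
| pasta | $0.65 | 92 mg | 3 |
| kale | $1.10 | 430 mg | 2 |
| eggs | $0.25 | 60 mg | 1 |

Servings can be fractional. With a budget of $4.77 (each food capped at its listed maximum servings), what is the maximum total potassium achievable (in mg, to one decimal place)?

1665.7 mg

Potassium per dollar: kidney beans 574.3, kale 390.9, eggs 240, tofu 212.2, pasta 141.5.
Take 1 serving of kidney beans: spends $0.70, +402.0 mg potassium (running total 402.0 mg).
Take 2 servings of kale: spends $2.20, +860.0 mg potassium (running total 1262.0 mg).
Take 1 serving of eggs: spends $0.25, +60.0 mg potassium (running total 1322.0 mg).
Take 1.409 servings of tofu: spends $1.62, +343.7 mg potassium (running total 1665.7 mg).
Filling greedily by potassium-per-dollar is optimal for one linear limit, giving 1665.7 mg.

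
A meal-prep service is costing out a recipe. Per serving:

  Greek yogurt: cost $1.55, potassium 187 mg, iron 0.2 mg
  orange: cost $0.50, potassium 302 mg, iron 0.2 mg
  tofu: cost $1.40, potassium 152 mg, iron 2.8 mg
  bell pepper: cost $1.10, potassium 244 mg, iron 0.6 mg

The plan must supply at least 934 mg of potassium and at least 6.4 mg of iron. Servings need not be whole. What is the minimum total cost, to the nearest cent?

A basic optimal solution has at most two foods positive. Try each food alone and each pair with both targets met exactly.
Greek yogurt only: max(934/187, 6.4/0.2) = 32 servings → $49.60.
orange only: max(934/302, 6.4/0.2) = 32 servings → $16.00.
tofu only: max(934/152, 6.4/2.8) = 6.145 servings → $8.60.
bell pepper only: max(934/244, 6.4/0.6) = 10.67 servings → $11.73.
Greek yogurt + orange with both targets exact would need a negative amount; discard.
Greek yogurt + tofu with both tight: 3.33 servings and 2.048 servings → $8.03.
Greek yogurt + bell pepper with both targets exact would need a negative amount; discard.
orange + tofu with both tight: 2.015 servings and 2.142 servings → $4.01.
orange + bell pepper: intersection lies outside the first quadrant.
tofu + bell pepper with both tight: 1.691 servings and 2.774 servings → $5.42.
So the least-cost plan costs $4.01.

$4.01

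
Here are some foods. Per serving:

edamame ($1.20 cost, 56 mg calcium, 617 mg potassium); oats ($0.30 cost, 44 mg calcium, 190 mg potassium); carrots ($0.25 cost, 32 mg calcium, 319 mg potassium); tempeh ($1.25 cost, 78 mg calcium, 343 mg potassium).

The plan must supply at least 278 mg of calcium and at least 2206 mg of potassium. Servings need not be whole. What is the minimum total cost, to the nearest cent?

edamame only: max(278/56, 2206/617) = 4.964 servings → $5.96.
oats only: max(278/44, 2206/190) = 11.61 servings → $3.48.
carrots only: max(278/32, 2206/319) = 8.688 servings → $2.17.
tempeh only: max(278/78, 2206/343) = 6.431 servings → $8.04.
edamame + oats with both tight: 2.68 servings and 2.907 servings → $4.09.
edamame + carrots: intersection lies outside the first quadrant.
edamame + tempeh with both tight: 2.653 servings and 1.66 servings → $5.26.
oats + carrots with both tight: 2.274 servings and 5.561 servings → $2.07.
oats + tempeh: the both-tight solution has a negative serving — not a feasible corner.
carrots + tempeh with both tight: 5.517 servings and 1.301 servings → $3.01.
The minimum over all feasible corners is $2.07.

$2.07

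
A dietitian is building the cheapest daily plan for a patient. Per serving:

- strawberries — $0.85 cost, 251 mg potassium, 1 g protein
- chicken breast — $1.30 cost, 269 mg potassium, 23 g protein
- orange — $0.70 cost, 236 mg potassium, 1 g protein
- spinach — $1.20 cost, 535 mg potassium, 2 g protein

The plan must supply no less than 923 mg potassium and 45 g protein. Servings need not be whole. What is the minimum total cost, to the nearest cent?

$3.39

At the optimum either one food covers both requirements or two foods hit both targets exactly; no other combination can be cheaper.
strawberries only: max(923/251, 45/1) = 45 servings → $38.25.
chicken breast only: max(923/269, 45/23) = 3.431 servings → $4.46.
orange only: max(923/236, 45/1) = 45 servings → $31.50.
spinach only: max(923/535, 45/2) = 22.5 servings → $27.00.
strawberries + chicken breast with both tight: 1.658 servings and 1.884 servings → $3.86.
strawberries + orange: intersection lies outside the first quadrant.
strawberries + spinach with both targets exact would need a negative amount; discard.
chicken breast + orange with both tight: 1.88 servings and 1.769 servings → $3.68.
chicken breast + spinach with both tight: 1.889 servings and 0.7754 servings → $3.39.
orange + spinach: intersection lies outside the first quadrant.
Cheapest feasible corner: $3.39.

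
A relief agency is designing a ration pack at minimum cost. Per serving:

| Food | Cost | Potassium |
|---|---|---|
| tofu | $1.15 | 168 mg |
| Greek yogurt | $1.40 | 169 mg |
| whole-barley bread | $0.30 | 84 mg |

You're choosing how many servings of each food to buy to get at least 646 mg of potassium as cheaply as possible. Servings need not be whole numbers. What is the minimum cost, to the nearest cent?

Cost per mg of potassium: whole-barley bread $0.0036, tofu $0.0068, Greek yogurt $0.0083.
With no serving limits, use only whole-barley bread: 646 mg / 84 mg = 7.69 servings × $0.30 = $2.31.

$2.31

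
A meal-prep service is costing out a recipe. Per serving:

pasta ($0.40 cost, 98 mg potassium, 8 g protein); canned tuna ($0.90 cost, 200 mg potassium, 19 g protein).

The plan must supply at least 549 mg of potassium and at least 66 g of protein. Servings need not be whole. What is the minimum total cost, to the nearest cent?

At the optimum either one food covers both requirements or two foods hit both targets exactly; no other combination can be cheaper.
pasta only: max(549/98, 66/8) = 8.25 servings → $3.30.
canned tuna only: max(549/200, 66/19) = 3.474 servings → $3.13.
pasta + canned tuna with both targets exact would need a negative amount; discard.
So the least-cost plan costs $3.13.

$3.13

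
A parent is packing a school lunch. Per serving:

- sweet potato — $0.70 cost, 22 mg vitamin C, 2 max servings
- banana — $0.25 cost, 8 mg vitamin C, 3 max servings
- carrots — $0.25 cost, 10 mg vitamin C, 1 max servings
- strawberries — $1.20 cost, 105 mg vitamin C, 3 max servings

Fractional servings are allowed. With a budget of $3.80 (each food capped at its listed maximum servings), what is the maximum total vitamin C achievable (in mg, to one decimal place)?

Vitamin C per dollar: strawberries 87.5, carrots 40, banana 32, sweet potato 31.43.
Take 3 servings of strawberries: spends $3.60, +315.0 mg vitamin C (running total 315.0 mg).
Take 0.8 servings of carrots: spends $0.20, +8.0 mg vitamin C (running total 323.0 mg).
Filling greedily by vitamin C-per-dollar is optimal for one linear limit, giving 323.0 mg.

323.0 mg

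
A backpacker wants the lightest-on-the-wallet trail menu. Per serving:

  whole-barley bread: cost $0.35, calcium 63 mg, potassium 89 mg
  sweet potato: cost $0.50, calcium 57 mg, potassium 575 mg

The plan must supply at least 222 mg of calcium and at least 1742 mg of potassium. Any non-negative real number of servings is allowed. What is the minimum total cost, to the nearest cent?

A basic optimal solution has at most two foods positive. Try each food alone and each pair with both targets met exactly.
whole-barley bread only: max(222/63, 1742/89) = 19.57 servings → $6.85.
sweet potato only: max(222/57, 1742/575) = 3.895 servings → $1.95.
whole-barley bread + sweet potato with both tight: 0.9102 servings and 2.889 servings → $1.76.
So the least-cost plan costs $1.76.

$1.76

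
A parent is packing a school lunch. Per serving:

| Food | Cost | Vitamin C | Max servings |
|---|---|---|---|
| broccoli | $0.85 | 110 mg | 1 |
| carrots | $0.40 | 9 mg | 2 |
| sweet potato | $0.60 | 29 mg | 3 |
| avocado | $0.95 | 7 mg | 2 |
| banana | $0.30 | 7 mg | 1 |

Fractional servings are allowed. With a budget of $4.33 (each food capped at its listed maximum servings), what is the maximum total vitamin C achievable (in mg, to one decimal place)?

Vitamin C per dollar: broccoli 129.4, sweet potato 48.33, banana 23.33, carrots 22.5, avocado 7.368.
Take 1 serving of broccoli: spends $0.85, +110.0 mg vitamin C (running total 110.0 mg).
Take 3 servings of sweet potato: spends $1.80, +87.0 mg vitamin C (running total 197.0 mg).
Take 1 serving of banana: spends $0.30, +7.0 mg vitamin C (running total 204.0 mg).
Take 2 servings of carrots: spends $0.80, +18.0 mg vitamin C (running total 222.0 mg).
Take 0.6105 servings of avocado: spends $0.58, +4.3 mg vitamin C (running total 226.3 mg).
Greedy by best ratio exhausts the cost allowance optimally: 226.3 mg.

226.3 mg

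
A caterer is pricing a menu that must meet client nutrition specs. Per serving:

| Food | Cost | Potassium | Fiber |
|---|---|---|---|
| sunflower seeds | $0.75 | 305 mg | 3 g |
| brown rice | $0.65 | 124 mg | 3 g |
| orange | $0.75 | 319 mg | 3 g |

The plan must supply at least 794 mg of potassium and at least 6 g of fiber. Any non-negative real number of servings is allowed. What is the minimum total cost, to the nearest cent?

$1.87

sunflower seeds only: max(794/305, 6/3) = 2.603 servings → $1.95.
brown rice only: max(794/124, 6/3) = 6.403 servings → $4.16.
orange only: max(794/319, 6/3) = 2.489 servings → $1.87.
sunflower seeds + brown rice: the both-tight solution has a negative serving — not a feasible corner.
sunflower seeds + orange: the both-tight solution has a negative serving — not a feasible corner.
brown rice + orange: the both-tight solution has a negative serving — not a feasible corner.
So the least-cost plan costs $1.87.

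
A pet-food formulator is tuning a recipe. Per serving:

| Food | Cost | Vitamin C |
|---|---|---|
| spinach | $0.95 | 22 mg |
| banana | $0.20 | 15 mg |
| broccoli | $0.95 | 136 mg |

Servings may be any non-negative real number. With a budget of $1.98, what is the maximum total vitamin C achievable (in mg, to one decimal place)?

Vitamin C per dollar: broccoli 143.2, banana 75, spinach 23.16.
With no serving limits, spend the whole cost allowance on broccoli: $1.98 / $0.95 × 136 mg = 283.5 mg.

283.5 mg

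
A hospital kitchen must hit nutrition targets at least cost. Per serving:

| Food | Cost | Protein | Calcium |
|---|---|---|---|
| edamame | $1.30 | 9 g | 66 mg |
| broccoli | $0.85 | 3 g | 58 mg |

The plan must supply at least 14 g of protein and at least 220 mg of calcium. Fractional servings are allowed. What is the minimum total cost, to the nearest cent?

edamame only: max(14/9, 220/66) = 3.333 servings → $4.33.
broccoli only: max(14/3, 220/58) = 4.667 servings → $3.97.
edamame + broccoli with both tight: 0.4691 servings and 3.259 servings → $3.38.
Cheapest feasible corner: $3.38.

$3.38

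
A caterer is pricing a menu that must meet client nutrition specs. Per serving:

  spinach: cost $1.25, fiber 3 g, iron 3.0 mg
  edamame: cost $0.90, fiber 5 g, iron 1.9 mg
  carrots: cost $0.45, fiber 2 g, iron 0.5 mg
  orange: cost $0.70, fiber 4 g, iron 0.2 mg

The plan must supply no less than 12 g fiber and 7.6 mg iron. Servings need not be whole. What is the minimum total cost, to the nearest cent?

This is a tiny linear program; its minimum lies at a vertex of the feasible set. List the vertices and price them.
spinach only: max(12/3, 7.6/3.0) = 4 servings → $5.00.
edamame only: max(12/5, 7.6/1.9) = 4 servings → $3.60.
carrots only: max(12/2, 7.6/0.5) = 15.2 servings → $6.84.
orange only: max(12/4, 7.6/0.2) = 38 servings → $26.60.
spinach + edamame with both tight: 1.634 servings and 1.419 servings → $3.32.
spinach + carrots with both tight: 2.044 servings and 2.933 servings → $3.88.
spinach + orange with both tight: 2.456 servings and 1.158 servings → $3.88.
edamame + carrots: the both-tight solution has a negative serving — not a feasible corner.
edamame + orange: intersection lies outside the first quadrant.
carrots + orange: the both-tight solution has a negative serving — not a feasible corner.
Cheapest feasible corner: $3.32.

$3.32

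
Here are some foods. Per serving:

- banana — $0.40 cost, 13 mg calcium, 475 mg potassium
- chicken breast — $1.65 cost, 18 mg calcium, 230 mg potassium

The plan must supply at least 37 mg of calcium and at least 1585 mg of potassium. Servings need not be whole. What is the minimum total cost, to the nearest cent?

$1.33

Check every corner: each single food scaled to meet both minima, and each pair solved so both constraints bind.
banana only: max(37/13, 1585/475) = 3.337 servings → $1.33.
chicken breast only: max(37/18, 1585/230) = 6.891 servings → $11.37.
banana + chicken breast: intersection lies outside the first quadrant.
The minimum over all feasible corners is $1.33.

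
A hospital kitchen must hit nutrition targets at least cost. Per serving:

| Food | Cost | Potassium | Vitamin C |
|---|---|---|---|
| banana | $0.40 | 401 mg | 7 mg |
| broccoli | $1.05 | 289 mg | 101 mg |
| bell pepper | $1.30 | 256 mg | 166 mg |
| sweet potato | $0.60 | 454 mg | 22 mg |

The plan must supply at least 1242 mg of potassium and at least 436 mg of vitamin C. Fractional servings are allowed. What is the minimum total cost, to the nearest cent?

$3.92

At the optimum either one food covers both requirements or two foods hit both targets exactly; no other combination can be cheaper.
banana only: max(1242/401, 436/7) = 62.29 servings → $24.91.
broccoli only: max(1242/289, 436/101) = 4.317 servings → $4.53.
bell pepper only: max(1242/256, 436/166) = 4.852 servings → $6.31.
sweet potato only: max(1242/454, 436/22) = 19.82 servings → $11.89.
banana + broccoli: the both-tight solution has a negative serving — not a feasible corner.
banana + bell pepper with both tight: 1.46 servings and 2.565 servings → $3.92.
banana + sweet potato: the both-tight solution has a negative serving — not a feasible corner.
broccoli + bell pepper with both tight: 4.275 servings and 0.02541 servings → $4.52.
broccoli + sweet potato: the both-tight solution has a negative serving — not a feasible corner.
bell pepper + sweet potato with both tight: 2.447 servings and 1.356 servings → $3.99.
The minimum over all feasible corners is $3.92.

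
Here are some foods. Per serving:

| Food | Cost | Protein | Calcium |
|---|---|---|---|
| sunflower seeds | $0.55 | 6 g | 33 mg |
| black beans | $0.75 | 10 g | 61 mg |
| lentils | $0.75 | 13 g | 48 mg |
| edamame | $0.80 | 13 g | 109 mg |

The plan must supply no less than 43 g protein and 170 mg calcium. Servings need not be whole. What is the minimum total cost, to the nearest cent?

$2.49

sunflower seeds only: max(43/6, 170/33) = 7.167 servings → $3.94.
black beans only: max(43/10, 170/61) = 4.3 servings → $3.23.
lentils only: max(43/13, 170/48) = 3.542 servings → $2.66.
edamame only: max(43/13, 170/109) = 3.308 servings → $2.65.
sunflower seeds + black beans: the both-tight solution has a negative serving — not a feasible corner.
sunflower seeds + lentils with both tight: 1.035 servings and 2.83 servings → $2.69.
sunflower seeds + edamame with both targets exact would need a negative amount; discard.
black beans + lentils with both tight: 0.4665 servings and 2.949 servings → $2.56.
black beans + edamame: intersection lies outside the first quadrant.
lentils + edamame with both tight: 3.124 servings and 0.1841 servings → $2.49.
So the least-cost plan costs $2.49.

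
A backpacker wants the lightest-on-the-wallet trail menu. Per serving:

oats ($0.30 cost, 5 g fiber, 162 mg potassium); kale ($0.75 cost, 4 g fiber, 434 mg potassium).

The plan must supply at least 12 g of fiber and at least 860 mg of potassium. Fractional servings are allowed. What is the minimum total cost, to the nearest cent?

$1.51

The cheapest plan sits at a corner of the feasible region — with two constraints it uses at most two foods.
oats only: max(12/5, 860/162) = 5.309 servings → $1.59.
kale only: max(12/4, 860/434) = 3 servings → $2.25.
oats + kale with both tight: 1.162 servings and 1.548 servings → $1.51.
The minimum over all feasible corners is $1.51.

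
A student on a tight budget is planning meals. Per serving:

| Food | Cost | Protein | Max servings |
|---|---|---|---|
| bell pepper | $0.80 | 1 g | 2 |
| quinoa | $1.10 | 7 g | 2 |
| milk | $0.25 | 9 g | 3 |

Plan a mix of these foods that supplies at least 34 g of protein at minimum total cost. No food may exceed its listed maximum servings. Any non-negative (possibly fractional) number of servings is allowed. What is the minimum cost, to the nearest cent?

Cost per g of protein: milk $0.0278, quinoa $0.1571, bell pepper $0.8000.
Take 3 servings of milk: +27.0 g protein for $0.75 (total $0.75, still need 7.0 g).
Take 1 serving of quinoa: +7.0 g protein for $1.10 (total $1.85, still need 0.0 g).
Greedy by cheapest-per-g is optimal for a single linear constraint, so the minimum cost is $1.85.

$1.85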